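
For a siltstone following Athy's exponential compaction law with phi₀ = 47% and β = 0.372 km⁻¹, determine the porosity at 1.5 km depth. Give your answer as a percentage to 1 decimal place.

phi = phi₀·exp(−β·Z) = 0.47 × exp(−0.372 × 1.5) = 0.47 × exp(−0.558)
  = 0.47 × 0.5724 = 0.2690

26.9%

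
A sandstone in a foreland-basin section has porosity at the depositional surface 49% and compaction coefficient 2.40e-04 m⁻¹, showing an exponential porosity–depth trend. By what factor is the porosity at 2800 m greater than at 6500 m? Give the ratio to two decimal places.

2.43

Working in km (1 km = 1000 m; β in km⁻¹ = β in m⁻¹ × 1000):
n(d₁)/n(d₂) = e^(−β·d₁)/e^(−β·d₂) = e^{β(d₂−d₁)}
= exp(0.24 × 3.7) = exp(0.888) = 2.4303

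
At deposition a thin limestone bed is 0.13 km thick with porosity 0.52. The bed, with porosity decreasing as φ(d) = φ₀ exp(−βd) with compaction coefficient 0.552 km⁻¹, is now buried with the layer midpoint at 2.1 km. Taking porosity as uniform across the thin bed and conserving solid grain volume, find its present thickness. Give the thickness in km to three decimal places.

0.075 km

Porosity at 2.1 km: φ = 0.52·exp(−0.552×2.1) = 0.1631
Solid-volume conservation: h(1−φ) = h₀(1−φ₀) ⇒ h = h₀·(1−φ₀)/(1−φ)
h = 0.13 × (1 − 0.52)/(1 − 0.1631) = 0.13 × 0.5736 = 0.0746 km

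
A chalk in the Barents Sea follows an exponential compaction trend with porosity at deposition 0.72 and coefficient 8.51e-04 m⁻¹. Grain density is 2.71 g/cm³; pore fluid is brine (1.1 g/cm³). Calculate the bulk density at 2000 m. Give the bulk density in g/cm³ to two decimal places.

2.50 g/cm³

Working in km (1 km = 1000 m; c in km⁻¹ = c in m⁻¹ × 1000):
Porosity at depth: φ = 0.72·exp(−0.851×2) = 0.72×0.1823 = 0.1313
Bulk density: ρ_b = (1−φ)ρ_g + φ·ρ_f = 0.8687×2.71 + 0.1313×1.1
       = 2.354 + 0.144 = 2.499 g/cm³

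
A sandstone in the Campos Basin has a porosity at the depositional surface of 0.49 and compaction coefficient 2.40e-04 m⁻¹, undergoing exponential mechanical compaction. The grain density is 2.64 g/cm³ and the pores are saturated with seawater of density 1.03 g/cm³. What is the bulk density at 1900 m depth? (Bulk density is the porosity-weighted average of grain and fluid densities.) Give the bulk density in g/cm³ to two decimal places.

Working in km (1 km = 1000 m; β in km⁻¹ = β in m⁻¹ × 1000):
Porosity at depth: phi = 0.49·exp(−0.24×1.9) = 0.49×0.6338 = 0.3106
Bulk density: ρ_b = (1−phi)ρ_g + phi·ρ_f = 0.6894×2.64 + 0.3106×1.03
       = 1.820 + 0.320 = 2.140 g/cm³

2.14 g/cm³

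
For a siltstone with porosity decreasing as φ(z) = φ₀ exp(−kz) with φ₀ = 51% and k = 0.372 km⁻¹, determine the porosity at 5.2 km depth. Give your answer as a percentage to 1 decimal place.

φ = φ₀·exp(−k·z) = 0.51 × exp(−0.372 × 5.2) = 0.51 × exp(−1.934)
  = 0.51 × 0.1445 = 0.0737

7.4%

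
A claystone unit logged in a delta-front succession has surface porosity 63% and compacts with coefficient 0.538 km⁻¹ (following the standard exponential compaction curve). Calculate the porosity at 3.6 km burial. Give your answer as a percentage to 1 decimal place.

φ = φ₀·exp(−k·z) = 0.63 × exp(−0.538 × 3.6) = 0.63 × exp(−1.937)
  = 0.63 × 0.1442 = 0.0908

9.1%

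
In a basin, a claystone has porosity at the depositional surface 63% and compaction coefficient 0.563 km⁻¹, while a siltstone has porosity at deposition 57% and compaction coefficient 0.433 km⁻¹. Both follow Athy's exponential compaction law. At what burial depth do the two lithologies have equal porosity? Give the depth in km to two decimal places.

Set n₀ₐ e^(−βₐz) = n₀ᵦ e^(−βᵦz) ⇒ ln(n₀ₐ/n₀ᵦ) = (βₐ − βᵦ)·z
z = ln(0.63/0.57) / (0.563 − 0.433) = 0.1001 / 0.13 = 0.770 km

0.77 km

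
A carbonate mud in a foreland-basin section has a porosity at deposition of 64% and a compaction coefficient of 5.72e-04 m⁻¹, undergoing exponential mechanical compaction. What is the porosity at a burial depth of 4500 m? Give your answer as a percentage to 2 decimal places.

4.88%

Working in km (1 km = 1000 m; k in km⁻¹ = k in m⁻¹ × 1000):
φ = φ₀·exp(−k·d) = 0.64 × exp(−0.572 × 4.5) = 0.64 × exp(−2.574)
  = 0.64 × 0.0762 = 0.0488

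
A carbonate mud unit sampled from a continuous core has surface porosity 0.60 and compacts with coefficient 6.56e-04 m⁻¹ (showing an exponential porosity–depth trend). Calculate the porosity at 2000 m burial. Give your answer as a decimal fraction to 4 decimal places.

Working in km (1 km = 1000 m; β in km⁻¹ = β in m⁻¹ × 1000):
phi = phi₀·exp(−β·d) = 0.6 × exp(−0.656 × 2) = 0.6 × exp(−1.312)
  = 0.6 × 0.2693 = 0.1616

0.1616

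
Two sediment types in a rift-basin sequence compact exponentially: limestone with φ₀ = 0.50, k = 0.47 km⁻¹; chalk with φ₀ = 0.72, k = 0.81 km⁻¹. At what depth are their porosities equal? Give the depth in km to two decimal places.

Set φ₀ₐ e^(−kₐZ) = φ₀ᵦ e^(−kᵦZ) ⇒ ln(φ₀ₐ/φ₀ᵦ) = (kₐ − kᵦ)·Z
Z = ln(0.5/0.72) / (0.47 − 0.81) = -0.3646 / -0.34 = 1.072 km

1.07 km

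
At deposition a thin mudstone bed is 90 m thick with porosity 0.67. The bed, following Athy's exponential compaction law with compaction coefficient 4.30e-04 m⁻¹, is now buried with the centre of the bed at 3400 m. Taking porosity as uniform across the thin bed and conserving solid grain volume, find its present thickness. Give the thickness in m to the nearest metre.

Working in km (1 km = 1000 m; c in km⁻¹ = c in m⁻¹ × 1000):
Porosity at 3.4 km: n = 0.67·exp(−0.43×3.4) = 0.1553
Solid-volume conservation: h(1−n) = h₀(1−n₀) ⇒ h = h₀·(1−n₀)/(1−n)
h = 0.09 × (1 − 0.67)/(1 − 0.1553) = 0.09 × 0.3907 = 0.0352 km

35 m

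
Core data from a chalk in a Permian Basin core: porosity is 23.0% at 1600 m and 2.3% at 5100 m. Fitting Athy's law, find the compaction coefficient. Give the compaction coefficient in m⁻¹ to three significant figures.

Working in km (1 km = 1000 m; k in km⁻¹ = k in m⁻¹ × 1000):
Athy: φ(d) = φ₀ e^(−kd) ⇒ φ₁/φ₂ = e^{k(d₂−d₁)} ⇒ k = ln(φ₁/φ₂)/(d₂−d₁)
k = ln(0.23/0.023) / (5.1 − 1.6) = ln(10) / 3.5 = 2.3026 / 3.5 = 0.6579 km⁻¹

0.000658 m⁻¹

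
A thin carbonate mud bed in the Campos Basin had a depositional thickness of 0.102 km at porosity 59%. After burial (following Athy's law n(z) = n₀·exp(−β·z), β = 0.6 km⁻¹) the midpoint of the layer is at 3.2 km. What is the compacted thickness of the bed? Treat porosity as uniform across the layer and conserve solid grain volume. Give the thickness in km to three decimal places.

0.046 km

Porosity at 3.2 km: n = 0.59·exp(−0.6×3.2) = 0.0865
Solid-volume conservation: h(1−n) = h₀(1−n₀) ⇒ h = h₀·(1−n₀)/(1−n)
h = 0.102 × (1 − 0.59)/(1 − 0.0865) = 0.102 × 0.4488 = 0.0458 km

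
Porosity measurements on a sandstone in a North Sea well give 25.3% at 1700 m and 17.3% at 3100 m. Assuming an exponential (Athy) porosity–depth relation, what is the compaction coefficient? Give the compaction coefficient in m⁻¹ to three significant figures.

Working in km (1 km = 1000 m; β in km⁻¹ = β in m⁻¹ × 1000):
Athy: φ(d) = φ₀ e^(−βd) ⇒ φ₁/φ₂ = e^{β(d₂−d₁)} ⇒ β = ln(φ₁/φ₂)/(d₂−d₁)
β = ln(0.253/0.173) / (3.1 − 1.7) = ln(1.462) / 1.4 = 0.3801 / 1.4 = 0.2715 km⁻¹

0.000271 m⁻¹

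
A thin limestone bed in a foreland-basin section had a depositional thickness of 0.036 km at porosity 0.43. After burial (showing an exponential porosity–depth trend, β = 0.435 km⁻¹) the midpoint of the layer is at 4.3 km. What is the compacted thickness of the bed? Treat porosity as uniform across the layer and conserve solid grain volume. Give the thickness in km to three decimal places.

Porosity at 4.3 km: φ = 0.43·exp(−0.435×4.3) = 0.0662
Solid-volume conservation: h(1−φ) = h₀(1−φ₀) ⇒ h = h₀·(1−φ₀)/(1−φ)
h = 0.036 × (1 − 0.43)/(1 − 0.0662) = 0.036 × 0.6104 = 0.0220 km

0.022 km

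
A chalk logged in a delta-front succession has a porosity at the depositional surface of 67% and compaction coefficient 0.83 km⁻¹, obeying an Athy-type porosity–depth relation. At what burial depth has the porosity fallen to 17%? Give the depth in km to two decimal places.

1.65 km

Invert Athy's law: Z = ln(n₀/n) / k
Z = ln(0.67/0.17) / 0.83 = ln(3.941) / 0.83 = 1.3715 / 0.83 = 1.652 km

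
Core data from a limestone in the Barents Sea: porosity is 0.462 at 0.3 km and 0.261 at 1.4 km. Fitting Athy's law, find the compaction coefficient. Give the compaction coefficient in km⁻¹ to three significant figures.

Athy: phi(Z) = phi₀ e^(−βZ) ⇒ phi₁/phi₂ = e^{β(Z₂−Z₁)} ⇒ β = ln(phi₁/phi₂)/(Z₂−Z₁)
β = ln(0.462/0.261) / (1.4 − 0.3) = ln(1.77) / 1.1 = 0.5710 / 1.1 = 0.5191 km⁻¹

0.519 km⁻¹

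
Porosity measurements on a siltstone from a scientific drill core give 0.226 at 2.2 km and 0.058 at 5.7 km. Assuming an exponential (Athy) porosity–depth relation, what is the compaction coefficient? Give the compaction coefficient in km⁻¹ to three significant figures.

0.389 km⁻¹

Athy: n(z) = n₀ e^(−kz) ⇒ n₁/n₂ = e^{k(z₂−z₁)} ⇒ k = ln(n₁/n₂)/(z₂−z₁)
k = ln(0.226/0.058) / (5.7 − 2.2) = ln(3.897) / 3.5 = 1.3601 / 3.5 = 0.3886 km⁻¹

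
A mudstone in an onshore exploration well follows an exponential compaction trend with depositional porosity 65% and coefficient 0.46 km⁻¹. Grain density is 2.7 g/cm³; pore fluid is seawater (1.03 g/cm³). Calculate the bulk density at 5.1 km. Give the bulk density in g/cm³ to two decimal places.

Porosity at depth: phi = 0.65·exp(−0.46×5.1) = 0.65×0.0958 = 0.0622
Bulk density: ρ_b = (1−phi)ρ_g + phi·ρ_f = 0.9378×2.7 + 0.0622×1.03
       = 2.532 + 0.064 = 2.596 g/cm³

2.60 g/cm³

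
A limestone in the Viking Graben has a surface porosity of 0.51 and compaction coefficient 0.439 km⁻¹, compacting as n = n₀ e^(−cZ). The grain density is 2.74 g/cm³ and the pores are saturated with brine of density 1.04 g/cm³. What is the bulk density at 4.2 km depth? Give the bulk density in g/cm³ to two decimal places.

2.60 g/cm³

Porosity at depth: n = 0.51·exp(−0.439×4.2) = 0.51×0.1582 = 0.0807
Bulk density: ρ_b = (1−n)ρ_g + n·ρ_f = 0.9193×2.74 + 0.0807×1.04
       = 2.519 + 0.084 = 2.603 g/cm³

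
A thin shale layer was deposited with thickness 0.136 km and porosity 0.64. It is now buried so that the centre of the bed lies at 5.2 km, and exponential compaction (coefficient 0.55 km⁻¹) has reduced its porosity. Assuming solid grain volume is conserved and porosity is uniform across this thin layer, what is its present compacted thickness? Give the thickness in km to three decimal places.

Porosity at 5.2 km: φ = 0.64·exp(−0.55×5.2) = 0.0367
Solid-volume conservation: h(1−φ) = h₀(1−φ₀) ⇒ h = h₀·(1−φ₀)/(1−φ)
h = 0.136 × (1 − 0.64)/(1 − 0.0367) = 0.136 × 0.3737 = 0.0508 km

0.051 km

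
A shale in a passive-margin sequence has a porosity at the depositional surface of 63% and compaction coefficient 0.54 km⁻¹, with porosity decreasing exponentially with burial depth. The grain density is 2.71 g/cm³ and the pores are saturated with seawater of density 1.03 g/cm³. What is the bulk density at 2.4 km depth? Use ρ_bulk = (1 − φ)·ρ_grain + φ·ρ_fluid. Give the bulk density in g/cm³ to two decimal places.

2.42 g/cm³

Porosity at depth: phi = 0.63·exp(−0.54×2.4) = 0.63×0.2736 = 0.1724
Bulk density: ρ_b = (1−phi)ρ_g + phi·ρ_f = 0.8276×2.71 + 0.1724×1.03
       = 2.243 + 0.178 = 2.420 g/cm³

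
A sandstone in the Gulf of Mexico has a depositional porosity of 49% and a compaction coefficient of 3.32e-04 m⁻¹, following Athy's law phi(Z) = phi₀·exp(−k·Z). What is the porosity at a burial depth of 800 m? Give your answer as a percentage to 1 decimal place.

Working in km (1 km = 1000 m; k in km⁻¹ = k in m⁻¹ × 1000):
phi = phi₀·exp(−k·Z) = 0.49 × exp(−0.332 × 0.8) = 0.49 × exp(−0.2656)
  = 0.49 × 0.7667 = 0.3757

37.6%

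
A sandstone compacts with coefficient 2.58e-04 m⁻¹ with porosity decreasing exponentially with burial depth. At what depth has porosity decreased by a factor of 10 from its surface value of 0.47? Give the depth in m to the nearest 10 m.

Working in km (1 km = 1000 m; k in km⁻¹ = k in m⁻¹ × 1000):
φ/φ₀ = 1/10 ⇒ exp(−k·d) = 1/10 ⇒ d = ln(10) / k
d = 2.3026 / 0.258 = 8.925 km

8920 m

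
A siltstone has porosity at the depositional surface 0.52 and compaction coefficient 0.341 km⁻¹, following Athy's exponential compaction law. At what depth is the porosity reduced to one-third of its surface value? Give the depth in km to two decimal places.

phi/phi₀ = 1/3 ⇒ exp(−β·z) = 1/3 ⇒ z = ln(3) / β
z = 1.0986 / 0.341 = 3.222 km

3.22 km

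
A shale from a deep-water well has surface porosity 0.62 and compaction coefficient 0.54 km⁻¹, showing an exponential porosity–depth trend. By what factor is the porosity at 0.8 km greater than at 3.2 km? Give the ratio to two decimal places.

n(Z₁)/n(Z₂) = e^(−c·Z₁)/e^(−c·Z₂) = e^{c(Z₂−Z₁)}
= exp(0.54 × 2.4) = exp(1.296) = 3.6546

3.65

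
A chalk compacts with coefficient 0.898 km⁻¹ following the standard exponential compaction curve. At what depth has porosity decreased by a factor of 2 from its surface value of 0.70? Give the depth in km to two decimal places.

φ/φ₀ = 1/2 ⇒ exp(−β·Z) = 1/2 ⇒ Z = ln(2) / β
Z = 0.6931 / 0.898 = 0.772 km

0.77 km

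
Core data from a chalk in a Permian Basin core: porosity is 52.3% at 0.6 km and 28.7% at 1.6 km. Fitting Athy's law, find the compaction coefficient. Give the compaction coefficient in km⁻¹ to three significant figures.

Athy: n(z) = n₀ e^(−βz) ⇒ n₁/n₂ = e^{β(z₂−z₁)} ⇒ β = ln(n₁/n₂)/(z₂−z₁)
β = ln(0.523/0.287) / (1.6 − 0.6) = ln(1.822) / 1 = 0.6001 / 1 = 0.6001 km⁻¹

0.600 km⁻¹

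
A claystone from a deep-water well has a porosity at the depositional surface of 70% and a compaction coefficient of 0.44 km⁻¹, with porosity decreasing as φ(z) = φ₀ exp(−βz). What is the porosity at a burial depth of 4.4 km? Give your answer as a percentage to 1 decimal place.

φ = φ₀·exp(−β·z) = 0.7 × exp(−0.44 × 4.4) = 0.7 × exp(−1.936)
  = 0.7 × 0.1443 = 0.1010

10.1%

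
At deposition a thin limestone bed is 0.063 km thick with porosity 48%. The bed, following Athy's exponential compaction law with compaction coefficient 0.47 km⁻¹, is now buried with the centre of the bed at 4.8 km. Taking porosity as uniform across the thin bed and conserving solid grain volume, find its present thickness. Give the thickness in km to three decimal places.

0.034 km

Porosity at 4.8 km: φ = 0.48·exp(−0.47×4.8) = 0.0503
Solid-volume conservation: h(1−φ) = h₀(1−φ₀) ⇒ h = h₀·(1−φ₀)/(1−φ)
h = 0.063 × (1 − 0.48)/(1 − 0.0503) = 0.063 × 0.5475 = 0.0345 km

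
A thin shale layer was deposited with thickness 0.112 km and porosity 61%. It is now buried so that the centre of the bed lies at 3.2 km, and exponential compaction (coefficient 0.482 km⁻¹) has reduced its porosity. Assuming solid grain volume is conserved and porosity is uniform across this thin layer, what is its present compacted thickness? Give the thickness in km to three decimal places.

0.050 km

Porosity at 3.2 km: phi = 0.61·exp(−0.482×3.2) = 0.1305
Solid-volume conservation: h(1−phi) = h₀(1−phi₀) ⇒ h = h₀·(1−phi₀)/(1−phi)
h = 0.112 × (1 − 0.61)/(1 − 0.1305) = 0.112 × 0.4485 = 0.0502 km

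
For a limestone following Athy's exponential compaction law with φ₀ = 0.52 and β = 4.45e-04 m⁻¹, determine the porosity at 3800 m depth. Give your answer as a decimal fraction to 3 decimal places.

0.096

Working in km (1 km = 1000 m; β in km⁻¹ = β in m⁻¹ × 1000):
φ = φ₀·exp(−β·Z) = 0.52 × exp(−0.445 × 3.8) = 0.52 × exp(−1.691)
  = 0.52 × 0.1843 = 0.0959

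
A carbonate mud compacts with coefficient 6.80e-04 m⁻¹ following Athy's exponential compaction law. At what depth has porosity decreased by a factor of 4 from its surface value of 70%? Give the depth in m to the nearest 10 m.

Working in km (1 km = 1000 m; c in km⁻¹ = c in m⁻¹ × 1000):
φ/φ₀ = 1/4 ⇒ exp(−c·Z) = 1/4 ⇒ Z = ln(4) / c
Z = 1.3863 / 0.68 = 2.039 km

2040 m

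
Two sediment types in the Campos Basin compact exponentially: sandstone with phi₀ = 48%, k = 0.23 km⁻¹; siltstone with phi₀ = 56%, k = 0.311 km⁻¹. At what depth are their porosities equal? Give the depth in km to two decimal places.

1.90 km

Set phi₀ₐ e^(−kₐz) = phi₀ᵦ e^(−kᵦz) ⇒ ln(phi₀ₐ/phi₀ᵦ) = (kₐ − kᵦ)·z
z = ln(0.48/0.56) / (0.23 − 0.311) = -0.1542 / -0.081 = 1.903 km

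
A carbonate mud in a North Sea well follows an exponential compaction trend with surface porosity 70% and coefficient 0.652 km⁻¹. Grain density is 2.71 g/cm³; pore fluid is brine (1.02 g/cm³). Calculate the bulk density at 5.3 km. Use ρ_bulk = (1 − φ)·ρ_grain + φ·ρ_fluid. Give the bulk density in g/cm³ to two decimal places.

2.67 g/cm³

Porosity at depth: phi = 0.7·exp(−0.652×5.3) = 0.7×0.0316 = 0.0221
Bulk density: ρ_b = (1−phi)ρ_g + phi·ρ_f = 0.9779×2.71 + 0.0221×1.02
       = 2.650 + 0.023 = 2.673 g/cm³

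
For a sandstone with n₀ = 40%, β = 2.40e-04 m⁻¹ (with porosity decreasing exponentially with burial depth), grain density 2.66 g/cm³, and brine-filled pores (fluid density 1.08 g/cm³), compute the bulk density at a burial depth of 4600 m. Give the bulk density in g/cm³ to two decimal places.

2.45 g/cm³

Working in km (1 km = 1000 m; β in km⁻¹ = β in m⁻¹ × 1000):
Porosity at depth: n = 0.4·exp(−0.24×4.6) = 0.4×0.3315 = 0.1326
Bulk density: ρ_b = (1−n)ρ_g + n·ρ_f = 0.8674×2.66 + 0.1326×1.08
       = 2.307 + 0.143 = 2.450 g/cm³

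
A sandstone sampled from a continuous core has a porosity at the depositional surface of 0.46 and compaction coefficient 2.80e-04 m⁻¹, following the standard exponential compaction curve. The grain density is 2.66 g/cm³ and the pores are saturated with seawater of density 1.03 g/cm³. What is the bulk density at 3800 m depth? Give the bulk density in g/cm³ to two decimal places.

Working in km (1 km = 1000 m; β in km⁻¹ = β in m⁻¹ × 1000):
Porosity at depth: n = 0.46·exp(−0.28×3.8) = 0.46×0.3451 = 0.1587
Bulk density: ρ_b = (1−n)ρ_g + n·ρ_f = 0.8413×2.66 + 0.1587×1.03
       = 2.238 + 0.163 = 2.401 g/cm³

2.40 g/cm³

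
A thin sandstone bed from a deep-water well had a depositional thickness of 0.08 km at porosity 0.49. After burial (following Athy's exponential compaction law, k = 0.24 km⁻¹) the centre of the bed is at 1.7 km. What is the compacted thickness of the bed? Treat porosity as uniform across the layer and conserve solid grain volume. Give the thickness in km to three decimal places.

0.061 km

Porosity at 1.7 km: n = 0.49·exp(−0.24×1.7) = 0.3258
Solid-volume conservation: h(1−n) = h₀(1−n₀) ⇒ h = h₀·(1−n₀)/(1−n)
h = 0.08 × (1 − 0.49)/(1 − 0.3258) = 0.08 × 0.7565 = 0.0605 km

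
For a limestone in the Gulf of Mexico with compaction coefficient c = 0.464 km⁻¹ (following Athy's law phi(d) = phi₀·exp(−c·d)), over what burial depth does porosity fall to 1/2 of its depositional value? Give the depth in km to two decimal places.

1.49 km

phi/phi₀ = 1/2 ⇒ exp(−c·d) = 1/2 ⇒ d = ln(2) / c
d = 0.6931 / 0.464 = 1.494 km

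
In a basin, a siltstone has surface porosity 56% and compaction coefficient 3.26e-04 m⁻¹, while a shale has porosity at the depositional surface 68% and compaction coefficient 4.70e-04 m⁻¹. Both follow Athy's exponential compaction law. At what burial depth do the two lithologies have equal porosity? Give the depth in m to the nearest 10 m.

Working in km (1 km = 1000 m; k in km⁻¹ = k in m⁻¹ × 1000):
Set φ₀ₐ e^(−kₐZ) = φ₀ᵦ e^(−kᵦZ) ⇒ ln(φ₀ₐ/φ₀ᵦ) = (kₐ − kᵦ)·Z
Z = ln(0.56/0.68) / (0.326 − 0.47) = -0.1942 / -0.144 = 1.348 km

1350 m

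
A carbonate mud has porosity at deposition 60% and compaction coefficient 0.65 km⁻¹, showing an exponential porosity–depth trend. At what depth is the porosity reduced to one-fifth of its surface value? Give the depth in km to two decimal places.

φ/φ₀ = 1/5 ⇒ exp(−β·z) = 1/5 ⇒ z = ln(5) / β
z = 1.6094 / 0.65 = 2.476 km

2.48 km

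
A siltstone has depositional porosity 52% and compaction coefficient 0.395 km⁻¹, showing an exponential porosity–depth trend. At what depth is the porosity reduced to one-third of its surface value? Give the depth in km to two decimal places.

φ/φ₀ = 1/3 ⇒ exp(−k·Z) = 1/3 ⇒ Z = ln(3) / k
Z = 1.0986 / 0.395 = 2.781 km

2.78 km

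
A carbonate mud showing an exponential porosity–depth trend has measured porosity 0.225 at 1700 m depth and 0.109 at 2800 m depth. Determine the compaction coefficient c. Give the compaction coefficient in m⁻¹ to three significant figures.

Working in km (1 km = 1000 m; c in km⁻¹ = c in m⁻¹ × 1000):
Athy: φ(z) = φ₀ e^(−cz) ⇒ φ₁/φ₂ = e^{c(z₂−z₁)} ⇒ c = ln(φ₁/φ₂)/(z₂−z₁)
c = ln(0.225/0.109) / (2.8 − 1.7) = ln(2.064) / 1.1 = 0.7248 / 1.1 = 0.6589 km⁻¹

0.000659 m⁻¹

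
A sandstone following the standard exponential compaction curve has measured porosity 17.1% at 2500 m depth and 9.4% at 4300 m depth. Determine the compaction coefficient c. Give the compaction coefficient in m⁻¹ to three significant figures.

Working in km (1 km = 1000 m; c in km⁻¹ = c in m⁻¹ × 1000):
Athy: phi(d) = phi₀ e^(−cd) ⇒ phi₁/phi₂ = e^{c(d₂−d₁)} ⇒ c = ln(phi₁/phi₂)/(d₂−d₁)
c = ln(0.171/0.094) / (4.3 − 2.5) = ln(1.819) / 1.8 = 0.5984 / 1.8 = 0.3324 km⁻¹

0.000332 m⁻¹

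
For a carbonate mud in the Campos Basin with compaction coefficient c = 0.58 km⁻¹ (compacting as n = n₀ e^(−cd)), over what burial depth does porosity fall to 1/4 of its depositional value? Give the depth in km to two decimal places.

n/n₀ = 1/4 ⇒ exp(−c·d) = 1/4 ⇒ d = ln(4) / c
d = 1.3863 / 0.58 = 2.390 km

2.39 km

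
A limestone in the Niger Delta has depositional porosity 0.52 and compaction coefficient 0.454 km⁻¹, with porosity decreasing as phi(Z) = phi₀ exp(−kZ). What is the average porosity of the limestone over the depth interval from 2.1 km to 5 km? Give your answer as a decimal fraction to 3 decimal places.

⟨phi⟩ = (1/(Z₂−Z₁)) ∫ phi₀ e^(−kZ) dZ = phi₀·(e^(−k·Z₁) − e^(−k·Z₂)) / (k·(Z₂−Z₁))
e^(−0.454×2.1) = 0.3854; e^(−0.454×5) = 0.1033
⟨phi⟩ = 0.52 × (0.3854 − 0.1033) / (0.454 × 2.9) = 0.52 × 0.2143 = 0.1114

0.111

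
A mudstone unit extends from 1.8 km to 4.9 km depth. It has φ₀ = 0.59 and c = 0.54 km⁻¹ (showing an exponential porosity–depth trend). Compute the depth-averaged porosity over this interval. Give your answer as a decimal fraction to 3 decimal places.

⟨φ⟩ = (1/(z₂−z₁)) ∫ φ₀ e^(−cz) dz = φ₀·(e^(−c·z₁) − e^(−c·z₂)) / (c·(z₂−z₁))
e^(−0.54×1.8) = 0.3783; e^(−0.54×4.9) = 0.0709
⟨φ⟩ = 0.59 × (0.3783 − 0.0709) / (0.54 × 3.1) = 0.59 × 0.1836 = 0.1083

0.108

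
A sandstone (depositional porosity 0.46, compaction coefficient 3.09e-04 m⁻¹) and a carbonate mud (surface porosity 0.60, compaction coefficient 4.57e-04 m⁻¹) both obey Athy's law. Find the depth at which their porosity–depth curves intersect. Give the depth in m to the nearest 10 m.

Working in km (1 km = 1000 m; k in km⁻¹ = k in m⁻¹ × 1000):
Set φ₀ₐ e^(−kₐd) = φ₀ᵦ e^(−kᵦd) ⇒ ln(φ₀ₐ/φ₀ᵦ) = (kₐ − kᵦ)·d
d = ln(0.46/0.6) / (0.309 − 0.457) = -0.2657 / -0.148 = 1.795 km

1800 m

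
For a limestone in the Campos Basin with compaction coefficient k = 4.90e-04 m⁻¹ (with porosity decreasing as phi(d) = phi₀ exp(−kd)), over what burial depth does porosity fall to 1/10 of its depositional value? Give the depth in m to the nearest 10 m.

4700 m

Working in km (1 km = 1000 m; k in km⁻¹ = k in m⁻¹ × 1000):
phi/phi₀ = 1/10 ⇒ exp(−k·d) = 1/10 ⇒ d = ln(10) / k
d = 2.3026 / 0.49 = 4.699 km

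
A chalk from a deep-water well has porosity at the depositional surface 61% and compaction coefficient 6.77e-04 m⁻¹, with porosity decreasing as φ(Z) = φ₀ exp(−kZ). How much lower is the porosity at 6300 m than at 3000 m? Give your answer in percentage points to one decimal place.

7.1 percentage points

Working in km (1 km = 1000 m; k in km⁻¹ = k in m⁻¹ × 1000):
φ(3) = 0.61·e^(−0.677×3) = 0.0800
φ(6.3) = 0.61·e^(−0.677×6.3) = 0.0086
Δφ = 0.0800 − 0.0086 = 0.0715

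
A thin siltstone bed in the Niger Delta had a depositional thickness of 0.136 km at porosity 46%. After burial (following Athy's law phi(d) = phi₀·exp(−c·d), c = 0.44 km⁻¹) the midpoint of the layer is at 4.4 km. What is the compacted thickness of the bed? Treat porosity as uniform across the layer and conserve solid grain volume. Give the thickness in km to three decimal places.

0.079 km

Porosity at 4.4 km: phi = 0.46·exp(−0.44×4.4) = 0.0664
Solid-volume conservation: h(1−phi) = h₀(1−phi₀) ⇒ h = h₀·(1−phi₀)/(1−phi)
h = 0.136 × (1 − 0.46)/(1 − 0.0664) = 0.136 × 0.5784 = 0.0787 km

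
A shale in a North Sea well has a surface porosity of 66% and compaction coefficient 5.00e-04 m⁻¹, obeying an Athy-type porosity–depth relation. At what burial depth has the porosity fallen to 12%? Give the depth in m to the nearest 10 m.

3410 m

Working in km (1 km = 1000 m; β in km⁻¹ = β in m⁻¹ × 1000):
Invert Athy's law: z = ln(phi₀/phi) / β
z = ln(0.66/0.12) / 0.5 = ln(5.5) / 0.5 = 1.7047 / 0.5 = 3.409 km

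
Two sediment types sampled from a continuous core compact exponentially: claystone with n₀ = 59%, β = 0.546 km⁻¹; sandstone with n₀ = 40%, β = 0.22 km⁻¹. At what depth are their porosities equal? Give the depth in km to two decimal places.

Set n₀ₐ e^(−βₐZ) = n₀ᵦ e^(−βᵦZ) ⇒ ln(n₀ₐ/n₀ᵦ) = (βₐ − βᵦ)·Z
Z = ln(0.59/0.4) / (0.546 − 0.22) = 0.3887 / 0.326 = 1.192 km

1.19 km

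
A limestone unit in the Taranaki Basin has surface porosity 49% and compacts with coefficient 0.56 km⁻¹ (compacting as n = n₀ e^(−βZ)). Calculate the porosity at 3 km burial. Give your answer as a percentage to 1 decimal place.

n = n₀·exp(−β·Z) = 0.49 × exp(−0.56 × 3) = 0.49 × exp(−1.68)
  = 0.49 × 0.1864 = 0.0913

9.1%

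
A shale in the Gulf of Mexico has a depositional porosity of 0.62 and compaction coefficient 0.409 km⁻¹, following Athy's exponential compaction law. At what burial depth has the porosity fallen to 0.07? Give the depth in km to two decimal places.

Invert Athy's law: Z = ln(n₀/n) / β
Z = ln(0.62/0.07) / 0.409 = ln(8.857) / 0.409 = 2.1812 / 0.409 = 5.333 km

5.33 km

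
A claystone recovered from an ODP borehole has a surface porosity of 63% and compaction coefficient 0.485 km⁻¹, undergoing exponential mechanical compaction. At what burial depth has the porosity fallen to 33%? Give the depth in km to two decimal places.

1.33 km

Invert Athy's law: z = ln(φ₀/φ) / c
z = ln(0.63/0.33) / 0.485 = ln(1.909) / 0.485 = 0.6466 / 0.485 = 1.333 km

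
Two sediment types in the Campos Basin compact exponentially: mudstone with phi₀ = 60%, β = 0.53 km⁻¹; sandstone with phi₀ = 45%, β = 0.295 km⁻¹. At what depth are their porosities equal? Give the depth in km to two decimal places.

Set phi₀ₐ e^(−βₐZ) = phi₀ᵦ e^(−βᵦZ) ⇒ ln(phi₀ₐ/phi₀ᵦ) = (βₐ − βᵦ)·Z
Z = ln(0.6/0.45) / (0.53 − 0.295) = 0.2877 / 0.235 = 1.224 km

1.22 km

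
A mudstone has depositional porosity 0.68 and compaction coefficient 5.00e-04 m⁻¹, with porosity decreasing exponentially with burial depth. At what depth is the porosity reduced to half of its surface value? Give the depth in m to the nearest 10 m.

Working in km (1 km = 1000 m; k in km⁻¹ = k in m⁻¹ × 1000):
φ/φ₀ = 1/2 ⇒ exp(−k·z) = 1/2 ⇒ z = ln(2) / k
z = 0.6931 / 0.5 = 1.386 km

1390 m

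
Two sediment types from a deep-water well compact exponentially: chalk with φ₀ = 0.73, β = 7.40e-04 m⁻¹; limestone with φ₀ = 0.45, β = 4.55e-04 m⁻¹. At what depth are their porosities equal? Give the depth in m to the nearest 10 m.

1700 m

Working in km (1 km = 1000 m; β in km⁻¹ = β in m⁻¹ × 1000):
Set φ₀ₐ e^(−βₐz) = φ₀ᵦ e^(−βᵦz) ⇒ ln(φ₀ₐ/φ₀ᵦ) = (βₐ − βᵦ)·z
z = ln(0.73/0.45) / (0.74 − 0.455) = 0.4838 / 0.285 = 1.698 km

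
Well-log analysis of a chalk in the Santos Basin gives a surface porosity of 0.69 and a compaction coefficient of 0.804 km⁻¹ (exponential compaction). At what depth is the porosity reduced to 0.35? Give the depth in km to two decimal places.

0.84 km

Invert Athy's law: d = ln(φ₀/φ) / k
d = ln(0.69/0.35) / 0.804 = ln(1.971) / 0.804 = 0.6788 / 0.804 = 0.844 km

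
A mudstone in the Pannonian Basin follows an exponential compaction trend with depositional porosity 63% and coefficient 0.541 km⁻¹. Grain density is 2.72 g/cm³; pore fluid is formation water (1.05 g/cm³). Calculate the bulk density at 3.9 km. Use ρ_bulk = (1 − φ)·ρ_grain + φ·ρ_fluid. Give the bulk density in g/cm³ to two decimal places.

2.59 g/cm³

Porosity at depth: φ = 0.63·exp(−0.541×3.9) = 0.63×0.1213 = 0.0764
Bulk density: ρ_b = (1−φ)ρ_g + φ·ρ_f = 0.9236×2.72 + 0.0764×1.05
       = 2.512 + 0.080 = 2.592 g/cm³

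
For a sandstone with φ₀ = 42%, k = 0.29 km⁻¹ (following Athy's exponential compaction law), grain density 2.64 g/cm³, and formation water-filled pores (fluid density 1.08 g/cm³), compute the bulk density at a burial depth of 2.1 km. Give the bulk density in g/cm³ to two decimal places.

2.28 g/cm³

Porosity at depth: φ = 0.42·exp(−0.29×2.1) = 0.42×0.5439 = 0.2284
Bulk density: ρ_b = (1−φ)ρ_g + φ·ρ_f = 0.7716×2.64 + 0.2284×1.08
       = 2.037 + 0.247 = 2.284 g/cm³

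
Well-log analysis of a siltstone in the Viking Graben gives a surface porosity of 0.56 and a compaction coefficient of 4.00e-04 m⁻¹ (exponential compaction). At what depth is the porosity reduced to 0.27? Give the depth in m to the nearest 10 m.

Working in km (1 km = 1000 m; c in km⁻¹ = c in m⁻¹ × 1000):
Invert Athy's law: d = ln(φ₀/φ) / c
d = ln(0.56/0.27) / 0.4 = ln(2.074) / 0.4 = 0.7295 / 0.4 = 1.824 km

1820 m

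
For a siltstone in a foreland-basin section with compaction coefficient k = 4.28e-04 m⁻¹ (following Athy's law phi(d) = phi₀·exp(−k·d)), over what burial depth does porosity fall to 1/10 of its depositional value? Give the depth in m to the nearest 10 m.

5380 m

Working in km (1 km = 1000 m; k in km⁻¹ = k in m⁻¹ × 1000):
phi/phi₀ = 1/10 ⇒ exp(−k·d) = 1/10 ⇒ d = ln(10) / k
d = 2.3026 / 0.428 = 5.380 km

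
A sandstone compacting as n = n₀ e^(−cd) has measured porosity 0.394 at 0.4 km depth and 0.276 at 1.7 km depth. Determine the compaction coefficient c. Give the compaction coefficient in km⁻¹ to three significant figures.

Athy: n(d) = n₀ e^(−cd) ⇒ n₁/n₂ = e^{c(d₂−d₁)} ⇒ c = ln(n₁/n₂)/(d₂−d₁)
c = ln(0.394/0.276) / (1.7 − 0.4) = ln(1.428) / 1.3 = 0.3560 / 1.3 = 0.2738 km⁻¹

0.274 km⁻¹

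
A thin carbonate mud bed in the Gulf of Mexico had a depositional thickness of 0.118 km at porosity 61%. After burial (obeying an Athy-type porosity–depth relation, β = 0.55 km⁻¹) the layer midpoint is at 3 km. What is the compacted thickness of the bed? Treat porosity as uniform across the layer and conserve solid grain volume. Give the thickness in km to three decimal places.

Porosity at 3 km: φ = 0.61·exp(−0.55×3) = 0.1172
Solid-volume conservation: h(1−φ) = h₀(1−φ₀) ⇒ h = h₀·(1−φ₀)/(1−φ)
h = 0.118 × (1 − 0.61)/(1 − 0.1172) = 0.118 × 0.4418 = 0.0521 km

0.052 km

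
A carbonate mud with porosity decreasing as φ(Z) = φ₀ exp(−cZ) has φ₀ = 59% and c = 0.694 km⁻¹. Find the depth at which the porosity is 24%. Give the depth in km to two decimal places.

Invert Athy's law: Z = ln(φ₀/φ) / c
Z = ln(0.59/0.24) / 0.694 = ln(2.458) / 0.694 = 0.8995 / 0.694 = 1.296 km

1.30 km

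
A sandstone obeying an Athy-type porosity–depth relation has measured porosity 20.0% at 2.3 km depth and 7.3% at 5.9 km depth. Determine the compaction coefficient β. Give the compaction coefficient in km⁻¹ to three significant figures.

Athy: phi(d) = phi₀ e^(−βd) ⇒ phi₁/phi₂ = e^{β(d₂−d₁)} ⇒ β = ln(phi₁/phi₂)/(d₂−d₁)
β = ln(0.2/0.073) / (5.9 − 2.3) = ln(2.74) / 3.6 = 1.0079 / 3.6 = 0.28 km⁻¹

0.280 km⁻¹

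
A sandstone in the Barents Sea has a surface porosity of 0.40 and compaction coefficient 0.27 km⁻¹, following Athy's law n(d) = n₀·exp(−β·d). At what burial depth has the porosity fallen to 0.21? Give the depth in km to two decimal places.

2.39 km

Invert Athy's law: d = ln(n₀/n) / β
d = ln(0.4/0.21) / 0.27 = ln(1.905) / 0.27 = 0.6444 / 0.27 = 2.387 km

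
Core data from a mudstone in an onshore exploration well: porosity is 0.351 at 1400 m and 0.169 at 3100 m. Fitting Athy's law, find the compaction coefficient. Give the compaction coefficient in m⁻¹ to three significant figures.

0.000430 m⁻¹

Working in km (1 km = 1000 m; c in km⁻¹ = c in m⁻¹ × 1000):
Athy: n(d) = n₀ e^(−cd) ⇒ n₁/n₂ = e^{c(d₂−d₁)} ⇒ c = ln(n₁/n₂)/(d₂−d₁)
c = ln(0.351/0.169) / (3.1 − 1.4) = ln(2.077) / 1.7 = 0.7309 / 1.7 = 0.4299 km⁻¹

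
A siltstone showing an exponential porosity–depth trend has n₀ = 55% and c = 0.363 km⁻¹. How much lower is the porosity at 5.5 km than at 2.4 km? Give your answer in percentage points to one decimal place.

n(2.4) = 0.55·e^(−0.363×2.4) = 0.2301
n(5.5) = 0.55·e^(−0.363×5.5) = 0.0747
Δn = 0.2301 − 0.0747 = 0.1555

15.5 percentage points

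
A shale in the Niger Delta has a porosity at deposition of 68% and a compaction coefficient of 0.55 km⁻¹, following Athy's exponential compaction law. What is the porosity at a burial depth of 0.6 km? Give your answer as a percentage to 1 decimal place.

phi = phi₀·exp(−k·d) = 0.68 × exp(−0.55 × 0.6) = 0.68 × exp(−0.33)
  = 0.68 × 0.7189 = 0.4889

48.9%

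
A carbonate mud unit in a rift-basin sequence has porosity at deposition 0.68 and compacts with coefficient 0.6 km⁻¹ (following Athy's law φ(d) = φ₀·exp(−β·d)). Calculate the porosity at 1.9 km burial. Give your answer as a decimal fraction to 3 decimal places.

0.217

φ = φ₀·exp(−β·d) = 0.68 × exp(−0.6 × 1.9) = 0.68 × exp(−1.14)
  = 0.68 × 0.3198 = 0.2175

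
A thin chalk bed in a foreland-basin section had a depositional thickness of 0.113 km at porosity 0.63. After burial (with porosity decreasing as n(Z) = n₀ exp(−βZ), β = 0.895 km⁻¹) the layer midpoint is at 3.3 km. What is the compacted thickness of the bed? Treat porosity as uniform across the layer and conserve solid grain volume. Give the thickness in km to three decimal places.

Porosity at 3.3 km: n = 0.63·exp(−0.895×3.3) = 0.0329
Solid-volume conservation: h(1−n) = h₀(1−n₀) ⇒ h = h₀·(1−n₀)/(1−n)
h = 0.113 × (1 − 0.63)/(1 − 0.0329) = 0.113 × 0.3826 = 0.0432 km

0.043 km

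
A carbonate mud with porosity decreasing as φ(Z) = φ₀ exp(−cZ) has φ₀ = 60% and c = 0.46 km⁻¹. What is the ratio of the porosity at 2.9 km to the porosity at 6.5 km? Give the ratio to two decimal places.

5.24

φ(Z₁)/φ(Z₂) = e^(−c·Z₁)/e^(−c·Z₂) = e^{c(Z₂−Z₁)}
= exp(0.46 × 3.6) = exp(1.656) = 5.2383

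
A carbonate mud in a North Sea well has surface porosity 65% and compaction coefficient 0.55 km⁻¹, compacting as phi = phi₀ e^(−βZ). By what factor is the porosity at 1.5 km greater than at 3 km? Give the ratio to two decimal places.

phi(Z₁)/phi(Z₂) = e^(−β·Z₁)/e^(−β·Z₂) = e^{β(Z₂−Z₁)}
= exp(0.55 × 1.5) = exp(0.825) = 2.2819

2.28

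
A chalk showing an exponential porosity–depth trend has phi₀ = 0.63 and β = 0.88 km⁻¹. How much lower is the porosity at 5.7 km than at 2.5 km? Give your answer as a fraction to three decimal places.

phi(2.5) = 0.63·e^(−0.88×2.5) = 0.0698
phi(5.7) = 0.63·e^(−0.88×5.7) = 0.0042
Δphi = 0.0698 − 0.0042 = 0.0656

0.066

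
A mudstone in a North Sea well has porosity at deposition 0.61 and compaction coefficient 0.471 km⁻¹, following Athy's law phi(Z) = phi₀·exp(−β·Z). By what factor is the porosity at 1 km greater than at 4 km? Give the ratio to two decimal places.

phi(Z₁)/phi(Z₂) = e^(−β·Z₁)/e^(−β·Z₂) = e^{β(Z₂−Z₁)}
= exp(0.471 × 3) = exp(1.413) = 4.1083

4.11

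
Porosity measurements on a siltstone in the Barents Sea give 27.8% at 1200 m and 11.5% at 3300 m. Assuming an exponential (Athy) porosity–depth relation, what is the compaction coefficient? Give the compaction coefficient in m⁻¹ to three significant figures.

0.000420 m⁻¹

Working in km (1 km = 1000 m; c in km⁻¹ = c in m⁻¹ × 1000):
Athy: φ(z) = φ₀ e^(−cz) ⇒ φ₁/φ₂ = e^{c(z₂−z₁)} ⇒ c = ln(φ₁/φ₂)/(z₂−z₁)
c = ln(0.278/0.115) / (3.3 − 1.2) = ln(2.417) / 2.1 = 0.8827 / 2.1 = 0.4203 km⁻¹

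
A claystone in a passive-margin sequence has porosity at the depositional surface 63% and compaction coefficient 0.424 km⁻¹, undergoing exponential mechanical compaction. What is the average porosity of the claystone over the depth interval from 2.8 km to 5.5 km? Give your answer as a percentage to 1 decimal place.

11.4%

⟨φ⟩ = (1/(d₂−d₁)) ∫ φ₀ e^(−kd) dd = φ₀·(e^(−k·d₁) − e^(−k·d₂)) / (k·(d₂−d₁))
e^(−0.424×2.8) = 0.3051; e^(−0.424×5.5) = 0.0971
⟨φ⟩ = 0.63 × (0.3051 − 0.0971) / (0.424 × 2.7) = 0.63 × 0.1817 = 0.1145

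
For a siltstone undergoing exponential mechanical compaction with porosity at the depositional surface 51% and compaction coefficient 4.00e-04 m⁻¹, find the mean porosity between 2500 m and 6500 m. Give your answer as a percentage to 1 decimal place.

9.4%

Working in km (1 km = 1000 m; β in km⁻¹ = β in m⁻¹ × 1000):
⟨φ⟩ = (1/(d₂−d₁)) ∫ φ₀ e^(−βd) dd = φ₀·(e^(−β·d₁) − e^(−β·d₂)) / (β·(d₂−d₁))
e^(−0.4×2.5) = 0.3679; e^(−0.4×6.5) = 0.0743
⟨φ⟩ = 0.51 × (0.3679 − 0.0743) / (0.4 × 4) = 0.51 × 0.1835 = 0.0936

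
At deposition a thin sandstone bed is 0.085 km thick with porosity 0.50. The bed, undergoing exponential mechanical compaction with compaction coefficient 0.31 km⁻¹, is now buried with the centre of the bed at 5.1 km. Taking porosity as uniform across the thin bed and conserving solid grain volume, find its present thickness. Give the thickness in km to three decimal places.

0.047 km

Porosity at 5.1 km: phi = 0.5·exp(−0.31×5.1) = 0.1029
Solid-volume conservation: h(1−phi) = h₀(1−phi₀) ⇒ h = h₀·(1−phi₀)/(1−phi)
h = 0.085 × (1 − 0.5)/(1 − 0.1029) = 0.085 × 0.5573 = 0.0474 km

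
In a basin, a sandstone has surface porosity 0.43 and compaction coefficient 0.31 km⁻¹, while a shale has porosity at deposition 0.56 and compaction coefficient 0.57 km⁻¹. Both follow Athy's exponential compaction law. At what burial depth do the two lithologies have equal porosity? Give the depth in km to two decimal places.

Set n₀ₐ e^(−kₐd) = n₀ᵦ e^(−kᵦd) ⇒ ln(n₀ₐ/n₀ᵦ) = (kₐ − kᵦ)·d
d = ln(0.43/0.56) / (0.31 − 0.57) = -0.2642 / -0.26 = 1.016 km

1.02 km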